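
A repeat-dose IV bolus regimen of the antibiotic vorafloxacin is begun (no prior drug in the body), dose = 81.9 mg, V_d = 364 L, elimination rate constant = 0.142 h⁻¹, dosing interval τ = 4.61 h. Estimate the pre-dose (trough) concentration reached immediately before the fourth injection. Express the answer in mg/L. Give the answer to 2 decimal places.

0.21 mg/L

C₀ per dose = Dose / Vd = 81.9 / 364 = 0.2250 mg/L
Fraction remaining after one interval: r = e^(−kτ) = e^(−0.1420 × 4.61) = 0.5196
Before dose 4, 3 doses have been given (aged 1τ, 2τ, 3τ).
C_trough = C₀ × (r + r² + … + r^3) = C₀ × r(1−r^3)/(1−r)
        = 0.2250 × 0.5196 × (1 − 0.1403) / (1 − 0.5196) = 0.2092 mg/L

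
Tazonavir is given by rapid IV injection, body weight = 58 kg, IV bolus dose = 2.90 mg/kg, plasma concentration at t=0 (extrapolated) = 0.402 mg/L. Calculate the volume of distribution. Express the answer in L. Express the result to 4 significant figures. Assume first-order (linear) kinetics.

418.4 L

Dose = 2.90 × 58 = 168.2 mg
Vd = Dose / C₀ = 168.2 / 0.402 = 418.4 L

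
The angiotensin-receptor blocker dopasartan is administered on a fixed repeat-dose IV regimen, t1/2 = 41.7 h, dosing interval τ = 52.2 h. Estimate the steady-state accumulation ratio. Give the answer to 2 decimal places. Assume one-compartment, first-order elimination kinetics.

1.72

k = ln2 / t½ = 0.693147 / 41.7 = 0.01662 h⁻¹
e^(−kτ) = e^(−0.01662 × 52.2) = 0.4200
Accumulation ratio R = 1 / (1 − e^(−kτ)) = 1 / (1 − 0.4200) = 1.724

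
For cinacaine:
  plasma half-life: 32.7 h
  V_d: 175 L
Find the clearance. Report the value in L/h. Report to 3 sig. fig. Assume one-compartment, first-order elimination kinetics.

k = ln2 / t½ = 0.693147 / 32.7 = 0.02120 h⁻¹
CL = k × Vd = 0.02120 × 175 = 3.710 L/h

3.71 L/h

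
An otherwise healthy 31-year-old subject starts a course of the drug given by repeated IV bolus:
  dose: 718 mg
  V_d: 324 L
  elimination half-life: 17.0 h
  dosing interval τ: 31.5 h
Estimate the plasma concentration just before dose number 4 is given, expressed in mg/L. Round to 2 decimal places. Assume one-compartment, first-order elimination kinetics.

0.83 mg/L

C₀ per dose = Dose / Vd = 718 / 324 = 2.216 mg/L
k = ln2 / t½ = 0.693147 / 17.0 = 0.04077 h⁻¹
Fraction remaining after one interval: r = e^(−kτ) = e^(−0.04077 × 31.5) = 0.2769
Before dose 4, 3 doses have been given (aged 1τ, 2τ, 3τ).
C_trough = C₀ × (r + r² + … + r^3) = C₀ × r(1−r^3)/(1−r)
        = 2.216 × 0.2769 × (1 − 0.02123) / (1 − 0.2769) = 0.8306 mg/L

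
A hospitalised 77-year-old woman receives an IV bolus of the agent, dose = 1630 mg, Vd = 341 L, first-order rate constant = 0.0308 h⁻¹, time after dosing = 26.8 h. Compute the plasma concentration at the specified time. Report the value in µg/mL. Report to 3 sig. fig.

C₀ = Dose / Vd = 1630 / 341 = 4.780 mg/L
C = C₀ · e^(−k·t) = 4.780 × e^(−0.03080 × 26.8)
  = 4.780 × 0.4380 = 2.094 mg/L
(2.094 mg/L = 2.094 µg/mL)

2.09 µg/mL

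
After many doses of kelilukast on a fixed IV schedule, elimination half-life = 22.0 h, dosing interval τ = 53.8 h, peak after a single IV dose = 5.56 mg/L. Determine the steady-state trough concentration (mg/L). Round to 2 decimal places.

1.25 mg/L

k = ln2 / t½ = 0.693147 / 22.0 = 0.03151 h⁻¹
e^(−kτ) = e^(−0.03151 × 53.8) = 0.1836
Accumulation ratio R = 1 / (1 − e^(−kτ)) = 1 / (1 − 0.1836) = 1.225
Steady-state trough = C₀ × R × e^(−kτ) = 5.56 × 1.225 × 0.1836 = 1.250 mg/L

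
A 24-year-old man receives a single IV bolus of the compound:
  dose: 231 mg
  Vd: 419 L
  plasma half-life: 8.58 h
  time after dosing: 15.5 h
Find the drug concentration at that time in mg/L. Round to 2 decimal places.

C₀ = Dose / Vd = 231.0 / 419 = 0.5513 mg/L
k = ln2 / t½ = 0.693147 / 8.58 = 0.08079 h⁻¹
C = C₀ · e^(−k·t) = 0.5513 × e^(−0.08079 × 15.5)
  = 0.5513 × 0.2859 = 0.1576 mg/L

0.16 mg/L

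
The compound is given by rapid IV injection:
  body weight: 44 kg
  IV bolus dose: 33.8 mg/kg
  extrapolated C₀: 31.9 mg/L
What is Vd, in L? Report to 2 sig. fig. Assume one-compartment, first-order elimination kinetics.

47 L

Dose = 33.8 × 44 = 1487 mg
Vd = Dose / C₀ = 1487 / 31.9 = 46.61 L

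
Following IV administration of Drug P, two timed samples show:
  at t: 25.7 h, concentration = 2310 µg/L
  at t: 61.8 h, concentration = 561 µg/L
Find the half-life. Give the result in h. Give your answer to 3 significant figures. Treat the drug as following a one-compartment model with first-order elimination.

k = ln(C₁/C₂) / (t₂ − t₁) = ln(2310/561) / (61.8 − 25.7)
  = 1.415 / 36.10 = 0.03920 h⁻¹
t½ = ln2 / k = 0.693147 / 0.03920 = 17.68 h

17.7 h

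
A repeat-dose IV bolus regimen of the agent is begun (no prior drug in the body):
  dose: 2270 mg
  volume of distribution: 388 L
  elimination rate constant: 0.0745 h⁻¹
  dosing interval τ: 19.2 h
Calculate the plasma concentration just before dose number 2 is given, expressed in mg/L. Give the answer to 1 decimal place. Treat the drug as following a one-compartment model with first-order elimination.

1.4 mg/L

C₀ per dose = Dose / Vd = 2270 / 388 = 5.851 mg/L
Fraction remaining after one interval: r = e^(−kτ) = e^(−0.07450 × 19.2) = 0.2392
Before dose 2, 1 dose has been given (aged 1τ).
C_trough = C₀ × r = 5.851 × 0.2392 = 1.400 mg/L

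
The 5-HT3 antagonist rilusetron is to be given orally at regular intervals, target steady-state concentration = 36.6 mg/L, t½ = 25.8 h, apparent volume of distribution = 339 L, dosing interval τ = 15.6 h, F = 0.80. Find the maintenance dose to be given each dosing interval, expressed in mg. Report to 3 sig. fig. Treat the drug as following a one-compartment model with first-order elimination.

6500 mg

k = ln2 / t½ = 0.693147 / 25.8 = 0.02687 h⁻¹
CL = k × Vd = 0.02687 × 339 = 9.109 L/h
At steady state, F × (Dose/τ) = Css × CL.
Dose = Css × CL × τ / F = 36.6 × 9.109 × 15.6 / 0.80 = 6501 mg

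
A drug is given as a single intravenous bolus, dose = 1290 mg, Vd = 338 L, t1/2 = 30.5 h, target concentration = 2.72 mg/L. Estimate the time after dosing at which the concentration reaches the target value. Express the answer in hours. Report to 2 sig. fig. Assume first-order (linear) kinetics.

15 h

C₀ = Dose / Vd = 1290 / 338 = 3.817 mg/L
k = ln2 / t½ = 0.693147 / 30.5 = 0.02273 h⁻¹
t = ln(C₀ / C) / k = ln(3.817 / 2.72) / 0.02273
  = ln(1.403) / 0.02273 = 0.3386 / 0.02273 = 14.90 h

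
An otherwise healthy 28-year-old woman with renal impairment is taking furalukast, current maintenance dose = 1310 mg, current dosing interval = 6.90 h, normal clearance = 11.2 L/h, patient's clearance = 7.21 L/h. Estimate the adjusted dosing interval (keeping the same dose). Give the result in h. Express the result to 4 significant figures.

10.72 h

To keep the same average steady-state level, dosing rate must scale with clearance.
CL ratio = 7.21 / 11.2 = 0.6438
New interval (same dose) = 6.90 / 0.6438 = 10.72 h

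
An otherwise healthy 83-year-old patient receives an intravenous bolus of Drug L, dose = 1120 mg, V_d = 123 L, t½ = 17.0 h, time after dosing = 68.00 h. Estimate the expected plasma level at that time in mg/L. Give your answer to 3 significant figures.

C₀ = Dose / Vd = 1120 / 123 = 9.106 mg/L
k = ln2 / t½ = 0.693147 / 17.0 = 0.04077 h⁻¹
t / t½ = 68.00 / 17.0 = 4 half-lives
C = C₀ × (1/2)^4 = 9.106 × 0.06250 = 0.5691 mg/L

0.569 mg/L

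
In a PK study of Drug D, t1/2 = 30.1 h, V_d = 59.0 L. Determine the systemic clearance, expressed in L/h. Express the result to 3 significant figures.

k = ln2 / t½ = 0.693147 / 30.1 = 0.02303 h⁻¹
CL = k × Vd = 0.02303 × 59.0 = 1.359 L/h

1.36 L/h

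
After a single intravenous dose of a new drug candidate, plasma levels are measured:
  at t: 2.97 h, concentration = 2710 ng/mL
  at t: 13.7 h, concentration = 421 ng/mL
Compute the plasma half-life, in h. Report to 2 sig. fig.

4.0 h

k = ln(C₁/C₂) / (t₂ − t₁) = ln(2710/421) / (13.7 − 2.97)
  = 1.862 / 10.73 = 0.1735 h⁻¹
t½ = ln2 / k = 0.693147 / 0.1735 = 3.995 h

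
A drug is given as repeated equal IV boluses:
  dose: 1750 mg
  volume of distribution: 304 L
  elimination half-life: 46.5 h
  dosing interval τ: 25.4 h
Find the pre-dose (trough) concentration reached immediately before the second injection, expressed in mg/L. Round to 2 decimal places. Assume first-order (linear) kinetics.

C₀ per dose = Dose / Vd = 1750 / 304 = 5.757 mg/L
k = ln2 / t½ = 0.693147 / 46.5 = 0.01491 h⁻¹
Fraction remaining after one interval: r = e^(−kτ) = e^(−0.01491 × 25.4) = 0.6847
Before dose 2, 1 dose has been given (aged 1τ).
C_trough = C₀ × r = 5.757 × 0.6847 = 3.942 mg/L

3.94 mg/L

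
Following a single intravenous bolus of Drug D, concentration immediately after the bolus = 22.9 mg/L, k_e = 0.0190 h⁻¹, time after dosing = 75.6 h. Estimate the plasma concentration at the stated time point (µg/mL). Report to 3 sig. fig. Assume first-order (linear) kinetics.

C = C₀ · e^(−k·t) = 22.90 × e^(−0.01900 × 75.6)
  = 22.90 × 0.2378 = 5.446 mg/L
(5.446 mg/L = 5.446 µg/mL)

5.45 µg/mL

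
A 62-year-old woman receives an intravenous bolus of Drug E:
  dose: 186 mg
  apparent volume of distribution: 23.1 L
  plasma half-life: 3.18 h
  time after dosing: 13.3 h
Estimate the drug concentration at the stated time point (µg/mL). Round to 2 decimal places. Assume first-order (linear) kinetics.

0.44 µg/mL

C₀ = Dose / Vd = 186.0 / 23.1 = 8.052 mg/L
k = ln2 / t½ = 0.693147 / 3.18 = 0.2180 h⁻¹
C = C₀ · e^(−k·t) = 8.052 × e^(−0.2180 × 13.3)
  = 8.052 × 0.05506 = 0.4433 mg/L
(0.4433 mg/L = 0.4433 µg/mL)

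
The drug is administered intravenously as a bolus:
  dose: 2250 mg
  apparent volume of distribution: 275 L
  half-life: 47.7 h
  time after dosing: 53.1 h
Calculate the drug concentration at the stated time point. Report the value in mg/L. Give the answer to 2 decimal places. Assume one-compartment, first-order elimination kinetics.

C₀ = Dose / Vd = 2250 / 275 = 8.182 mg/L
k = ln2 / t½ = 0.693147 / 47.7 = 0.01453 h⁻¹
C = C₀ · e^(−k·t) = 8.182 × e^(−0.01453 × 53.1)
  = 8.182 × 0.4623 = 3.783 mg/L

3.78 mg/L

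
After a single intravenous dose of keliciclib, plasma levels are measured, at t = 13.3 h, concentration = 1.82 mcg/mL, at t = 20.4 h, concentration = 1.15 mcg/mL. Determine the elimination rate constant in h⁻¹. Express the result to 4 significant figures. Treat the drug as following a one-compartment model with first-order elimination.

0.06466 h⁻¹

k = ln(C₁/C₂) / (t₂ − t₁) = ln(1.82/1.15) / (20.4 − 13.3)
  = 0.4591 / 7.100 = 0.06466 h⁻¹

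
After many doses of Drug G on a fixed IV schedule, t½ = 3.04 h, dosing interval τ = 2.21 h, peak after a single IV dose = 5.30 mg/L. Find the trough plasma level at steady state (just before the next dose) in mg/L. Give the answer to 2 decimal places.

8.09 mg/L

k = ln2 / t½ = 0.693147 / 3.04 = 0.2280 h⁻¹
e^(−kτ) = e^(−0.2280 × 2.21) = 0.6042
Accumulation ratio R = 1 / (1 − e^(−kτ)) = 1 / (1 − 0.6042) = 2.527
Steady-state trough = C₀ × R × e^(−kτ) = 5.30 × 2.527 × 0.6042 = 8.092 mg/L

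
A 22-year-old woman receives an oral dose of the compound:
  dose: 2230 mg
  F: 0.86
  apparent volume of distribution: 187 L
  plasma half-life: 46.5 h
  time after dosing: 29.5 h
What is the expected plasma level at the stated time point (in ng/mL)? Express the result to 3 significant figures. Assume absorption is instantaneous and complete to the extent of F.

6610 ng/mL

Amount reaching circulation = F × Dose = 0.86 × 2230 = 1918 mg
C₀ = F·Dose / Vd = 1918 / 187 = 10.26 mg/L
k = ln2 / t½ = 0.693147 / 46.5 = 0.01491 h⁻¹
C = C₀ · e^(−k·t) = 10.26 × e^(−0.01491 × 29.5)
  = 10.26 × 0.6441 = 6.608 mg/L
Convert: 6.608 mg/L × 1000 = 6608 ng/mL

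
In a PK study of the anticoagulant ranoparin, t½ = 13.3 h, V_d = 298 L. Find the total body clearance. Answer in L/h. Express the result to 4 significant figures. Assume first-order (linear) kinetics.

k = ln2 / t½ = 0.693147 / 13.3 = 0.05212 h⁻¹
CL = k × Vd = 0.05212 × 298 = 15.53 L/h

15.53 L/h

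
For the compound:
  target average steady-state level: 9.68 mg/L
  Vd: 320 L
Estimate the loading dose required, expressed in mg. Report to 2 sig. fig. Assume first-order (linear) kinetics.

3100 mg

LD = Css × Vd = 9.68 × 320 = 3098 mg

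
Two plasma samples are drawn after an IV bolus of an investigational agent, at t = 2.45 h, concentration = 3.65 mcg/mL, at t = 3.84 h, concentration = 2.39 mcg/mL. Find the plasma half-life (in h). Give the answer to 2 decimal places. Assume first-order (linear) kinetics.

k = ln(C₁/C₂) / (t₂ − t₁) = ln(3.65/2.39) / (3.84 − 2.45)
  = 0.4234 / 1.390 = 0.3046 h⁻¹
t½ = ln2 / k = 0.693147 / 0.3046 = 2.276 h

2.28 h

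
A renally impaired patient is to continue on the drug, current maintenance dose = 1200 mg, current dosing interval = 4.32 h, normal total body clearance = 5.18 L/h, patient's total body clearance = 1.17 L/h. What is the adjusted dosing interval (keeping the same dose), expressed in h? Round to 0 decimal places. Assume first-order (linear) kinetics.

To keep the same average steady-state level, dosing rate must scale with clearance.
CL ratio = 1.17 / 5.18 = 0.2259
New interval (same dose) = 4.32 / 0.2259 = 19.12 h

19 h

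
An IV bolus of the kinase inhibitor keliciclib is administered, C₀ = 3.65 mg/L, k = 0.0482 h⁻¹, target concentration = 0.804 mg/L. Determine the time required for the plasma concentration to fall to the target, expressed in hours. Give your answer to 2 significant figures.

31 h

t = ln(C₀ / C) / k = ln(3.650 / 0.804) / 0.04820
  = ln(4.540) / 0.04820 = 1.513 / 0.04820 = 31.39 h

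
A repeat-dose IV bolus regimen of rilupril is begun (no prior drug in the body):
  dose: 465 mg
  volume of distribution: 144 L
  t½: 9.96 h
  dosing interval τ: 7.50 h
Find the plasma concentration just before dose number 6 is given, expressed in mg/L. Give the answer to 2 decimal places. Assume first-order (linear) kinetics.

4.37 mg/L

C₀ per dose = Dose / Vd = 465 / 144 = 3.229 mg/L
k = ln2 / t½ = 0.693147 / 9.96 = 0.06959 h⁻¹
Fraction remaining after one interval: r = e^(−kτ) = e^(−0.06959 × 7.50) = 0.5934
Before dose 6, 5 doses have been given (aged 1τ, 2τ, 3τ, 4τ, 5τ).
C_trough = C₀ × (r + r² + … + r^5) = C₀ × r(1−r^5)/(1−r)
        = 3.229 × 0.5934 × (1 − 0.07358) / (1 − 0.5934) = 4.366 mg/L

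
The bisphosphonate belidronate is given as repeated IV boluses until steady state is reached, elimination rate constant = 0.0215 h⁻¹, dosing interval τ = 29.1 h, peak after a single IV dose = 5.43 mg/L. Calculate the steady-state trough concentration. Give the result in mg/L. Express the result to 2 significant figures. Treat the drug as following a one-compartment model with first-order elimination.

e^(−kτ) = e^(−0.02150 × 29.1) = 0.5349
Accumulation ratio R = 1 / (1 − e^(−kτ)) = 1 / (1 − 0.5349) = 2.150
Steady-state trough = C₀ × R × e^(−kτ) = 5.43 × 2.150 × 0.5349 = 6.245 mg/L

6.2 mg/L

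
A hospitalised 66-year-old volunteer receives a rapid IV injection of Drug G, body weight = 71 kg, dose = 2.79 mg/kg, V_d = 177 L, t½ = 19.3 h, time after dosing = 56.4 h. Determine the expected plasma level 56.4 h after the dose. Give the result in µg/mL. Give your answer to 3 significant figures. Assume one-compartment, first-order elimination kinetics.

0.148 µg/mL

Total dose = 2.79 × 71 = 198.1 mg
C₀ = Dose / Vd = 198.1 / 177 = 1.119 mg/L
k = ln2 / t½ = 0.693147 / 19.3 = 0.03591 h⁻¹
C = C₀ · e^(−k·t) = 1.119 × e^(−0.03591 × 56.4)
  = 1.119 × 0.1320 = 0.1477 mg/L
(0.1477 mg/L = 0.1477 µg/mL)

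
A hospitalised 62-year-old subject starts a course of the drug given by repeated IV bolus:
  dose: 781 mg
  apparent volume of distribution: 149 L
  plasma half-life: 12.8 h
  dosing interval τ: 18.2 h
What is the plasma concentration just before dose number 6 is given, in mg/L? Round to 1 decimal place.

3.1 mg/L

C₀ per dose = Dose / Vd = 781 / 149 = 5.242 mg/L
k = ln2 / t½ = 0.693147 / 12.8 = 0.05415 h⁻¹
Fraction remaining after one interval: r = e^(−kτ) = e^(−0.05415 × 18.2) = 0.3732
Before dose 6, 5 doses have been given (aged 1τ, 2τ, 3τ, 4τ, 5τ).
C_trough = C₀ × (r + r² + … + r^5) = C₀ × r(1−r^5)/(1−r)
        = 5.242 × 0.3732 × (1 − 0.007239) / (1 − 0.3732) = 3.099 mg/L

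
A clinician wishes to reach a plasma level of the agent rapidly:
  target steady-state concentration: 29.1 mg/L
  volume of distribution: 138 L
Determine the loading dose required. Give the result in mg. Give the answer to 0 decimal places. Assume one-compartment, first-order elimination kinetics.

LD = Css × Vd = 29.1 × 138 = 4016 mg

4016 mg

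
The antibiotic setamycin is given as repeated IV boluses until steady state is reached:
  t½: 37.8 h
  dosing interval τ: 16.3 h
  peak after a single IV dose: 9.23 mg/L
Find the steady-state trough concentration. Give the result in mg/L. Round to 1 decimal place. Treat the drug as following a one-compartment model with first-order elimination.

26.5 mg/L

k = ln2 / t½ = 0.693147 / 37.8 = 0.01834 h⁻¹
e^(−kτ) = e^(−0.01834 × 16.3) = 0.7416
Accumulation ratio R = 1 / (1 − e^(−kτ)) = 1 / (1 − 0.7416) = 3.870
Steady-state trough = C₀ × R × e^(−kτ) = 9.23 × 3.870 × 0.7416 = 26.49 mg/L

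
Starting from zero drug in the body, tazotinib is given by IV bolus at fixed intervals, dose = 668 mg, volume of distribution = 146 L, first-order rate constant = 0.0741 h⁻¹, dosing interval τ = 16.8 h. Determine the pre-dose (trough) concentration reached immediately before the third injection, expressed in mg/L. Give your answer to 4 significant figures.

1.697 mg/L

C₀ per dose = Dose / Vd = 668 / 146 = 4.575 mg/L
Fraction remaining after one interval: r = e^(−kτ) = e^(−0.07410 × 16.8) = 0.2880
Before dose 3, 2 doses have been given (aged 1τ, 2τ).
C_trough = C₀ × (r + r²) = 4.575 × (0.2880 + 0.08294) = 1.697 mg/L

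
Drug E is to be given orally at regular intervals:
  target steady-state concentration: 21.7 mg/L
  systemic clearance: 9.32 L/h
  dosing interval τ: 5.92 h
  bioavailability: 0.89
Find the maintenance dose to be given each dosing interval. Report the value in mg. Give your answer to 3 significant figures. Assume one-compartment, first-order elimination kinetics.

At steady state, F × (Dose/τ) = Css × CL.
Dose = Css × CL × τ / F = 21.7 × 9.320 × 5.92 / 0.89 = 1345 mg

1350 mg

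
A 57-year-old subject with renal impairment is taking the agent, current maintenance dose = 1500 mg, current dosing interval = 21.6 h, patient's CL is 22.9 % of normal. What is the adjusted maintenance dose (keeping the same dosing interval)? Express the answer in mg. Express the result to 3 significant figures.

To keep the same average steady-state level, dosing rate must scale with clearance.
CL ratio = 22.9 / 100 = 0.2290
New dose (same interval) = 1500 × 0.2290 = 343.5 mg

344 mg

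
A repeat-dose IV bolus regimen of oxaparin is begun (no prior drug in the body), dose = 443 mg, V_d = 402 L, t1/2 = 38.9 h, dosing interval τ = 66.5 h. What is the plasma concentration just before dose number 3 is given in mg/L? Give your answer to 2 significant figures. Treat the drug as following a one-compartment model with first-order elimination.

C₀ per dose = Dose / Vd = 443 / 402 = 1.102 mg/L
k = ln2 / t½ = 0.693147 / 38.9 = 0.01782 h⁻¹
Fraction remaining after one interval: r = e^(−kτ) = e^(−0.01782 × 66.5) = 0.3057
Before dose 3, 2 doses have been given (aged 1τ, 2τ).
C_trough = C₀ × (r + r²) = 1.102 × (0.3057 + 0.09345) = 0.4399 mg/L

0.44 mg/L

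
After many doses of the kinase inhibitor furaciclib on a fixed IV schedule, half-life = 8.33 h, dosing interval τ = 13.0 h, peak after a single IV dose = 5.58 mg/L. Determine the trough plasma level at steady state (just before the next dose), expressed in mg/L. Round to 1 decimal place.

2.9 mg/L

k = ln2 / t½ = 0.693147 / 8.33 = 0.08321 h⁻¹
e^(−kτ) = e^(−0.08321 × 13.0) = 0.3390
Accumulation ratio R = 1 / (1 − e^(−kτ)) = 1 / (1 − 0.3390) = 1.513
Steady-state trough = C₀ × R × e^(−kτ) = 5.58 × 1.513 × 0.3390 = 2.862 mg/L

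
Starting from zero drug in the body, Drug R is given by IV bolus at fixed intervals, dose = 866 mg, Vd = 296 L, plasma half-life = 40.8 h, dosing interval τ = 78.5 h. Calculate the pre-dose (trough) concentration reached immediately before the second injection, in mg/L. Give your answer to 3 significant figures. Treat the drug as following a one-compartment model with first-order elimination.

C₀ per dose = Dose / Vd = 866 / 296 = 2.926 mg/L
k = ln2 / t½ = 0.693147 / 40.8 = 0.01699 h⁻¹
Fraction remaining after one interval: r = e^(−kτ) = e^(−0.01699 × 78.5) = 0.2635
Before dose 2, 1 dose has been given (aged 1τ).
C_trough = C₀ × r = 2.926 × 0.2635 = 0.7710 mg/L

0.771 mg/L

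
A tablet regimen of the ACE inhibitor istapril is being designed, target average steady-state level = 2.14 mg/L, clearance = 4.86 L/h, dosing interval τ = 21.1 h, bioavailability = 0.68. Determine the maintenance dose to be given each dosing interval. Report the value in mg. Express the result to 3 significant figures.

At steady state, F × (Dose/τ) = Css × CL.
Dose = Css × CL × τ / F = 2.14 × 4.860 × 21.1 / 0.68 = 322.7 mg

323 mg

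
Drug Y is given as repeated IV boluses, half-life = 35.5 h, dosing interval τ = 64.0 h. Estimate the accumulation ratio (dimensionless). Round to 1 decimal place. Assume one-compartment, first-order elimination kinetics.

1.4

k = ln2 / t½ = 0.693147 / 35.5 = 0.01953 h⁻¹
e^(−kτ) = e^(−0.01953 × 64.0) = 0.2865
Accumulation ratio R = 1 / (1 − e^(−kτ)) = 1 / (1 − 0.2865) = 1.402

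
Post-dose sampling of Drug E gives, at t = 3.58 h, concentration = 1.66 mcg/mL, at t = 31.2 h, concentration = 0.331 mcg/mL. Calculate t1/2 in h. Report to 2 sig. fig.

12 h

k = ln(C₁/C₂) / (t₂ − t₁) = ln(1.66/0.331) / (31.2 − 3.58)
  = 1.612 / 27.62 = 0.05836 h⁻¹
t½ = ln2 / k = 0.693147 / 0.05836 = 11.88 h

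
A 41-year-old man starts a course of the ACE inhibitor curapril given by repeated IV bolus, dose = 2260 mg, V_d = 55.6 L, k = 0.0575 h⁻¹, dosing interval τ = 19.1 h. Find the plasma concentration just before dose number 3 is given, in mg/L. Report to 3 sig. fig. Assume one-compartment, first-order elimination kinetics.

C₀ per dose = Dose / Vd = 2260 / 55.6 = 40.65 mg/L
Fraction remaining after one interval: r = e^(−kτ) = e^(−0.05750 × 19.1) = 0.3335
Before dose 3, 2 doses have been given (aged 1τ, 2τ).
C_trough = C₀ × (r + r²) = 40.65 × (0.3335 + 0.1112) = 18.08 mg/L

18.1 mg/L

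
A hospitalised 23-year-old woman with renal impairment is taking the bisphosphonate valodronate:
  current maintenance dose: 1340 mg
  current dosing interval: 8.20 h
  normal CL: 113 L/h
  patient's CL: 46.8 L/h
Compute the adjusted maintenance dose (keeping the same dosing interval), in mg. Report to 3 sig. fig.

555 mg

To keep the same average steady-state level, dosing rate must scale with clearance.
CL ratio = 46.8 / 113 = 0.4142
New dose (same interval) = 1340 × 0.4142 = 555.0 mg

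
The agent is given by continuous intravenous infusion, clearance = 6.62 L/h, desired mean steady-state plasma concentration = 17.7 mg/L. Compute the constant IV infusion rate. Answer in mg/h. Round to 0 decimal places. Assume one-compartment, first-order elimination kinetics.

117 mg/h

At steady state, infusion rate R₀ = Css × CL = 17.7 × 6.620 = 117.2 mg/h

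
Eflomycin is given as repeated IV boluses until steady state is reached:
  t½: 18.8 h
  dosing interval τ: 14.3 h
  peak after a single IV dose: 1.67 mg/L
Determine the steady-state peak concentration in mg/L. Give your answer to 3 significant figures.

k = ln2 / t½ = 0.693147 / 18.8 = 0.03687 h⁻¹
e^(−kτ) = e^(−0.03687 × 14.3) = 0.5902
Accumulation ratio R = 1 / (1 − e^(−kτ)) = 1 / (1 − 0.5902) = 2.440
Steady-state peak = C₀ × R = 1.67 × 2.440 = 4.075 mg/L

4.08 mg/L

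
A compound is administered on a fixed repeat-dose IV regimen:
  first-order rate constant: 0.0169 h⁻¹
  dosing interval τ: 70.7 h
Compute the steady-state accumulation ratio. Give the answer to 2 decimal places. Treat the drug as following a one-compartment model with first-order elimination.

1.43

e^(−kτ) = e^(−0.01690 × 70.7) = 0.3028
Accumulation ratio R = 1 / (1 − e^(−kτ)) = 1 / (1 − 0.3028) = 1.434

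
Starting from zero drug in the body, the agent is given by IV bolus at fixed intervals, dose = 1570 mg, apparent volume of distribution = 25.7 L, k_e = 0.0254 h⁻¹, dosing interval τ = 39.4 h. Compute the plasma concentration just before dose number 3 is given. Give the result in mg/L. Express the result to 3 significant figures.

C₀ per dose = Dose / Vd = 1570 / 25.7 = 61.09 mg/L
Fraction remaining after one interval: r = e^(−kτ) = e^(−0.02540 × 39.4) = 0.3676
Before dose 3, 2 doses have been given (aged 1τ, 2τ).
C_trough = C₀ × (r + r²) = 61.09 × (0.3676 + 0.1351) = 30.71 mg/L

30.7 mg/L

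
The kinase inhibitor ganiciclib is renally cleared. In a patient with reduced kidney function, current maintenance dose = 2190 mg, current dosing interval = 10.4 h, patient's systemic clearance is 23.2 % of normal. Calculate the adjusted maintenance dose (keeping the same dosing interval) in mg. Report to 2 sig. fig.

To keep the same average steady-state level, dosing rate must scale with clearance.
CL ratio = 23.2 / 100 = 0.2320
New dose (same interval) = 2190 × 0.2320 = 508.1 mg

510 mg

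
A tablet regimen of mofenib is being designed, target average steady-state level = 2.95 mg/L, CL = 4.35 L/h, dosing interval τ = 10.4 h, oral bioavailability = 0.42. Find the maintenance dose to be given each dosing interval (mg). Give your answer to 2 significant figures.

320 mg

At steady state, F × (Dose/τ) = Css × CL.
Dose = Css × CL × τ / F = 2.95 × 4.350 × 10.4 / 0.42 = 317.8 mg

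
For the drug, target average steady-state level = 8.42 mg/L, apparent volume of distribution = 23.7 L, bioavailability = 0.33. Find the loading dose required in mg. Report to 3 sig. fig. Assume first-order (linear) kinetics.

LD = Css × Vd / F = 8.42 × 23.7 / 0.33 = 604.7 mg

605 mg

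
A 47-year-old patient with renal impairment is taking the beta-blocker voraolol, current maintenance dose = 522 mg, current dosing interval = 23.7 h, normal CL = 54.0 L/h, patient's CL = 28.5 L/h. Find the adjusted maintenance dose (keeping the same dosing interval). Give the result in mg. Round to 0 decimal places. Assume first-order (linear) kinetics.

276 mg

To keep the same average steady-state level, dosing rate must scale with clearance.
CL ratio = 28.5 / 54.0 = 0.5278
New dose (same interval) = 522 × 0.5278 = 275.5 mg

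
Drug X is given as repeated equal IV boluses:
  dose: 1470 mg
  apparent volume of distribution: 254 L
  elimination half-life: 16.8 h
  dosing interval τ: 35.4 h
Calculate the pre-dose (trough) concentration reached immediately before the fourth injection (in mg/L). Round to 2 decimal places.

C₀ per dose = Dose / Vd = 1470 / 254 = 5.787 mg/L
k = ln2 / t½ = 0.693147 / 16.8 = 0.04126 h⁻¹
Fraction remaining after one interval: r = e^(−kτ) = e^(−0.04126 × 35.4) = 0.2321
Before dose 4, 3 doses have been given (aged 1τ, 2τ, 3τ).
C_trough = C₀ × (r + r² + … + r^3) = C₀ × r(1−r^3)/(1−r)
        = 5.787 × 0.2321 × (1 − 0.01250) / (1 − 0.2321) = 1.727 mg/L

1.73 mg/L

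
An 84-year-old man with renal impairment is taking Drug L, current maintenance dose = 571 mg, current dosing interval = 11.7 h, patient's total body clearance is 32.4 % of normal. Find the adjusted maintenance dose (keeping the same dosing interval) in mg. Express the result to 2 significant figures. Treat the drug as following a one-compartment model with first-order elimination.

190 mg

To keep the same average steady-state level, dosing rate must scale with clearance.
CL ratio = 32.4 / 100 = 0.3240
New dose (same interval) = 571 × 0.3240 = 185.0 mg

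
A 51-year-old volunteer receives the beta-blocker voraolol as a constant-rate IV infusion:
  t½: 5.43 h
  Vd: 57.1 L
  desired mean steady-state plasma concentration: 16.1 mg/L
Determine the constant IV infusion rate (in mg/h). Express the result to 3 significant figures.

117 mg/h

k = ln2 / t½ = 0.693147 / 5.43 = 0.1277 h⁻¹
CL = k × Vd = 0.1277 × 57.1 = 7.292 L/h
At steady state, infusion rate R₀ = Css × CL = 16.1 × 7.292 = 117.4 mg/h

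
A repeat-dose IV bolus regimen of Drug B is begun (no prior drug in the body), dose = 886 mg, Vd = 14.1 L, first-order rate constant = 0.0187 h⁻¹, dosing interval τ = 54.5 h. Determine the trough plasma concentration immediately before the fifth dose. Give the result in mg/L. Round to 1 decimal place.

C₀ per dose = Dose / Vd = 886 / 14.1 = 62.84 mg/L
Fraction remaining after one interval: r = e^(−kτ) = e^(−0.01870 × 54.5) = 0.3609
Before dose 5, 4 doses have been given (aged 1τ, 2τ, 3τ, 4τ).
C_trough = C₀ × (r + r² + … + r^4) = C₀ × r(1−r^4)/(1−r)
        = 62.84 × 0.3609 × (1 − 0.01696) / (1 − 0.3609) = 34.88 mg/L

34.9 mg/L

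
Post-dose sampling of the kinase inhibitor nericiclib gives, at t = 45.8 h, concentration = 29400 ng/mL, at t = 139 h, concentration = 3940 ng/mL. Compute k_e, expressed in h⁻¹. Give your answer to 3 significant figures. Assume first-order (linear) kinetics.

0.0216 h⁻¹

k = ln(C₁/C₂) / (t₂ − t₁) = ln(29400/3940) / (139 − 45.8)
  = 2.010 / 93.20 = 0.02157 h⁻¹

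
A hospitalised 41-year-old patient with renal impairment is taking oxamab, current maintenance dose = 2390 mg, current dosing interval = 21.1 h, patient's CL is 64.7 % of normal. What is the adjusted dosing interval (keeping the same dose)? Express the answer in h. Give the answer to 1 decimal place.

32.6 h

To keep the same average steady-state level, dosing rate must scale with clearance.
CL ratio = 64.7 / 100 = 0.6470
New interval (same dose) = 21.1 / 0.6470 = 32.61 h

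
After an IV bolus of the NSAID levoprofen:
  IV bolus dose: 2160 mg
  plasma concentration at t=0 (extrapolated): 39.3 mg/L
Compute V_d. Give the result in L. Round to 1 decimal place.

55.0 L

Vd = Dose / C₀ = 2160 / 39.3 = 54.96 L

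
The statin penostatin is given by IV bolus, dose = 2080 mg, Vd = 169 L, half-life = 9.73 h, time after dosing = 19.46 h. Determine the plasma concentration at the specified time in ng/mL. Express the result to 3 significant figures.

C₀ = Dose / Vd = 2080 / 169 = 12.31 mg/L
k = ln2 / t½ = 0.693147 / 9.73 = 0.07124 h⁻¹
t / t½ = 19.46 / 9.73 = 2 half-lives
C = C₀ × (1/2)^2 = 12.31 × 0.2500 = 3.078 mg/L
Convert: 3.078 mg/L × 1000 = 3078 ng/mL

3080 ng/mL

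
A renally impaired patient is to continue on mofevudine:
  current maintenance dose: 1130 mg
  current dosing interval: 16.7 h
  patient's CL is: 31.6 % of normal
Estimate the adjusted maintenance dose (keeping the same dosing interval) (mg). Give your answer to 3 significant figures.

To keep the same average steady-state level, dosing rate must scale with clearance.
CL ratio = 31.6 / 100 = 0.3160
New dose (same interval) = 1130 × 0.3160 = 357.1 mg

357 mg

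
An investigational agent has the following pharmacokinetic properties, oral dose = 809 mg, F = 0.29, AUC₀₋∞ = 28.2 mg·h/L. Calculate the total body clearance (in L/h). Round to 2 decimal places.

8.32 L/h

CL = F·Dose / AUC = 0.29 × 809 / 28.2 = 8.320 L/h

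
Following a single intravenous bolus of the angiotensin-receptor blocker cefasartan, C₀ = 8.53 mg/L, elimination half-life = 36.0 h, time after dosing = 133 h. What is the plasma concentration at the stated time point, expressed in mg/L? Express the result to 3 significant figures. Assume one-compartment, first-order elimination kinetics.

k = ln2 / t½ = 0.693147 / 36.0 = 0.01925 h⁻¹
C = C₀ · e^(−k·t) = 8.530 × e^(−0.01925 × 133)
  = 8.530 × 0.07729 = 0.6593 mg/L

0.659 mg/L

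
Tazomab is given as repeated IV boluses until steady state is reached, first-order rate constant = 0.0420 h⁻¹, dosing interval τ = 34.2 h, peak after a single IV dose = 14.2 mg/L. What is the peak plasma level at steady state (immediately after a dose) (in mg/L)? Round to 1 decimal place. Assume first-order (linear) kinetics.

e^(−kτ) = e^(−0.04200 × 34.2) = 0.2378
Accumulation ratio R = 1 / (1 − e^(−kτ)) = 1 / (1 − 0.2378) = 1.312
Steady-state peak = C₀ × R = 14.2 × 1.312 = 18.63 mg/L

18.6 mg/L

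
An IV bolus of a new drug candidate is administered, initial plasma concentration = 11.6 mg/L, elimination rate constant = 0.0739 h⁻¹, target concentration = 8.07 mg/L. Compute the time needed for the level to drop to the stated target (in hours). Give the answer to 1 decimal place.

4.9 h

t = ln(C₀ / C) / k = ln(11.60 / 8.07) / 0.07390
  = ln(1.437) / 0.07390 = 0.3626 / 0.07390 = 4.907 h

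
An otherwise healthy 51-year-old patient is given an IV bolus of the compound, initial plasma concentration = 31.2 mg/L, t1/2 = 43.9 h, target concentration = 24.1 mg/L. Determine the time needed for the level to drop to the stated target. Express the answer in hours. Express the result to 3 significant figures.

k = ln2 / t½ = 0.693147 / 43.9 = 0.01579 h⁻¹
t = ln(C₀ / C) / k = ln(31.20 / 24.1) / 0.01579
  = ln(1.295) / 0.01579 = 0.2585 / 0.01579 = 16.37 h

16.4 h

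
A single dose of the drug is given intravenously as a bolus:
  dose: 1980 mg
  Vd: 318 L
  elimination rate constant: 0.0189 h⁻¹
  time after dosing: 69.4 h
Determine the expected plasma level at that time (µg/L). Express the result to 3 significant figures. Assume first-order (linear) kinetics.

1680 µg/L

C₀ = Dose / Vd = 1980 / 318 = 6.226 mg/L
C = C₀ · e^(−k·t) = 6.226 × e^(−0.01890 × 69.4)
  = 6.226 × 0.2694 = 1.677 mg/L
Convert: 1.677 mg/L × 1000 = 1677 µg/L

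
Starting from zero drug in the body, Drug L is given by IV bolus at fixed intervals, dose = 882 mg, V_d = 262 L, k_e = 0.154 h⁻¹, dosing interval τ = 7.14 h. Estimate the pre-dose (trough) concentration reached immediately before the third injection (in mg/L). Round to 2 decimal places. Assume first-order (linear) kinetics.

C₀ per dose = Dose / Vd = 882 / 262 = 3.366 mg/L
Fraction remaining after one interval: r = e^(−kτ) = e^(−0.1540 × 7.14) = 0.3330
Before dose 3, 2 doses have been given (aged 1τ, 2τ).
C_trough = C₀ × (r + r²) = 3.366 × (0.3330 + 0.1109) = 1.494 mg/L

1.49 mg/L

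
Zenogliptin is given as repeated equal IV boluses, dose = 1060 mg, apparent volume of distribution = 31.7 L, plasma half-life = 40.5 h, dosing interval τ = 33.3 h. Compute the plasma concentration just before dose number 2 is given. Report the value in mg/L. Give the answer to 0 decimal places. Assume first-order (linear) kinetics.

C₀ per dose = Dose / Vd = 1060 / 31.7 = 33.44 mg/L
k = ln2 / t½ = 0.693147 / 40.5 = 0.01711 h⁻¹
Fraction remaining after one interval: r = e^(−kτ) = e^(−0.01711 × 33.3) = 0.5657
Before dose 2, 1 dose has been given (aged 1τ).
C_trough = C₀ × r = 33.44 × 0.5657 = 18.92 mg/L

19 mg/L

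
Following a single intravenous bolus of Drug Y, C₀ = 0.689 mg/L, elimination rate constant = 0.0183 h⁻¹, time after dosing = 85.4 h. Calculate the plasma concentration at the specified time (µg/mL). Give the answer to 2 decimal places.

C = C₀ · e^(−k·t) = 0.6890 × e^(−0.01830 × 85.4)
  = 0.6890 × 0.2095 = 0.1443 mg/L
(0.1443 mg/L = 0.1443 µg/mL)

0.14 µg/mL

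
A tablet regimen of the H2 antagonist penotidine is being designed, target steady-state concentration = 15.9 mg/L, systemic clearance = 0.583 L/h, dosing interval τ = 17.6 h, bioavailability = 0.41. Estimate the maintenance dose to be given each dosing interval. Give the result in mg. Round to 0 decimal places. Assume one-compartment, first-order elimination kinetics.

398 mg

At steady state, F × (Dose/τ) = Css × CL.
Dose = Css × CL × τ / F = 15.9 × 0.5830 × 17.6 / 0.41 = 397.9 mg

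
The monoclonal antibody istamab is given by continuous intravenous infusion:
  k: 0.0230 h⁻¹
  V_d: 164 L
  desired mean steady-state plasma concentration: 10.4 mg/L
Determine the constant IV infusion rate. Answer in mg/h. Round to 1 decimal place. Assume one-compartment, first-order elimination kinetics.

CL = k × Vd = 0.02300 × 164 = 3.772 L/h
At steady state, infusion rate R₀ = Css × CL = 10.4 × 3.772 = 39.23 mg/h

39.2 mg/h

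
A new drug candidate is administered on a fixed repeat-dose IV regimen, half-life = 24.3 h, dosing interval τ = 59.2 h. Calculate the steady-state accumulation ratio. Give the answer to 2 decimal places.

1.23

k = ln2 / t½ = 0.693147 / 24.3 = 0.02852 h⁻¹
e^(−kτ) = e^(−0.02852 × 59.2) = 0.1848
Accumulation ratio R = 1 / (1 − e^(−kτ)) = 1 / (1 − 0.1848) = 1.227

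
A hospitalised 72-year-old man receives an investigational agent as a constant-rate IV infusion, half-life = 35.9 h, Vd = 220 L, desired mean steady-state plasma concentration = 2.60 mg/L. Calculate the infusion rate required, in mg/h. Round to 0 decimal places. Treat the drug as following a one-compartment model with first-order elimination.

k = ln2 / t½ = 0.693147 / 35.9 = 0.01931 h⁻¹
CL = k × Vd = 0.01931 × 220 = 4.248 L/h
At steady state, infusion rate R₀ = Css × CL = 2.60 × 4.248 = 11.04 mg/h

11 mg/h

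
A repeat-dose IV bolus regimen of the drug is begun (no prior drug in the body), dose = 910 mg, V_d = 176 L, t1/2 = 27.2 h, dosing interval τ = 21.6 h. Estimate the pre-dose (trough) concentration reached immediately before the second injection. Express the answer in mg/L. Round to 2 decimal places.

2.98 mg/L

C₀ per dose = Dose / Vd = 910 / 176 = 5.170 mg/L
k = ln2 / t½ = 0.693147 / 27.2 = 0.02548 h⁻¹
Fraction remaining after one interval: r = e^(−kτ) = e^(−0.02548 × 21.6) = 0.5767
Before dose 2, 1 dose has been given (aged 1τ).
C_trough = C₀ × r = 5.170 × 0.5767 = 2.982 mg/L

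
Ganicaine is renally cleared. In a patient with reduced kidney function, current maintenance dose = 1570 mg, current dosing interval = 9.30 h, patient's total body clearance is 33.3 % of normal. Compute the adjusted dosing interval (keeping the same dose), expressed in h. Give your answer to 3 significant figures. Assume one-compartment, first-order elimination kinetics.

27.9 h

To keep the same average steady-state level, dosing rate must scale with clearance.
CL ratio = 33.3 / 100 = 0.3330
New interval (same dose) = 9.30 / 0.3330 = 27.93 h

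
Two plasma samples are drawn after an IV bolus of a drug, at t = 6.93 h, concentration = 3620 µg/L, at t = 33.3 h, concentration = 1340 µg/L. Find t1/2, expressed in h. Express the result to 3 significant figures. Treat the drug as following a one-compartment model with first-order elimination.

18.4 h

k = ln(C₁/C₂) / (t₂ − t₁) = ln(3620/1340) / (33.3 − 6.93)
  = 0.9938 / 26.37 = 0.03769 h⁻¹
t½ = ln2 / k = 0.693147 / 0.03769 = 18.39 h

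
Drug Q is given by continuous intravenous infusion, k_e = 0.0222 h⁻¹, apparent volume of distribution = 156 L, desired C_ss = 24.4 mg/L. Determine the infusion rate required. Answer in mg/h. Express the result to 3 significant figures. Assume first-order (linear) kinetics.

CL = k × Vd = 0.02220 × 156 = 3.463 L/h
At steady state, infusion rate R₀ = Css × CL = 24.4 × 3.463 = 84.50 mg/h

84.5 mg/h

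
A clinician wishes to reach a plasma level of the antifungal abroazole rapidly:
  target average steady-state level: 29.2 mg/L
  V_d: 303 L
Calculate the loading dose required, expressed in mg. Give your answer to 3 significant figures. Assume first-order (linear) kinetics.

LD = Css × Vd = 29.2 × 303 = 8848 mg

8850 mg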